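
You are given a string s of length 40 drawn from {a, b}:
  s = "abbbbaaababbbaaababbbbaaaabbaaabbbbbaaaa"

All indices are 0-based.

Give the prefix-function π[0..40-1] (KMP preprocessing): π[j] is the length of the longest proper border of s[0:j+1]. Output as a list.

[0, 0, 0, 0, 0, 1, 1, 1, 2, 1, 2, 3, 4, 1, 1, 1, 2, 1, 2, 3, 4, 5, 6, 7, 8, 1, 2, 3, 1, 1, 1, 2, 3, 4, 5, 0, 1, 1, 1, 1]

π[0] = 0
j=1 s[j]='b': π[1]=0 (border '')
j=2 s[j]='b': π[2]=0 (border '')
j=3 s[j]='b': π[3]=0 (border '')
j=4 s[j]='b': π[4]=0 (border '')
j=5 s[j]='a': π[5]=1 (border 'a')
j=6 s[j]='a': k: 1→0; π[6]=1 (border 'a')
j=7 s[j]='a': k: 1→0; π[7]=1 (border 'a')
j=8 s[j]='b': π[8]=2 (border 'ab')
j=9 s[j]='a': k: 2→0; π[9]=1 (border 'a')
j=10 s[j]='b': π[10]=2 (border 'ab')
j=11 s[j]='b': π[11]=3 (border 'abb')
j=12 s[j]='b': π[12]=4 (border 'abbb')
j=13 s[j]='a': k: 4→0; π[13]=1 (border 'a')
j=14 s[j]='a': k: 1→0; π[14]=1 (border 'a')
j=15 s[j]='a': k: 1→0; π[15]=1 (border 'a')
j=16 s[j]='b': π[16]=2 (border 'ab')
j=17 s[j]='a': k: 2→0; π[17]=1 (border 'a')
j=18 s[j]='b': π[18]=2 (border 'ab')
j=19 s[j]='b': π[19]=3 (border 'abb')
j=20 s[j]='b': π[20]=4 (border 'abbb')
j=21 s[j]='b': π[21]=5 (border 'abbbb')
j=22 s[j]='a': π[22]=6 (border 'abbbba')
j=23 s[j]='a': π[23]=7 (border 'abbbbaa')
j=24 s[j]='a': π[24]=8 (border 'abbbbaaa')
j=25 s[j]='a': k: 8→1→0; π[25]=1 (border 'a')
j=26 s[j]='b': π[26]=2 (border 'ab')
j=27 s[j]='b': π[27]=3 (border 'abb')
j=28 s[j]='a': k: 3→0; π[28]=1 (border 'a')
j=29 s[j]='a': k: 1→0; π[29]=1 (border 'a')
j=30 s[j]='a': k: 1→0; π[30]=1 (border 'a')
j=31 s[j]='b': π[31]=2 (border 'ab')
j=32 s[j]='b': π[32]=3 (border 'abb')
j=33 s[j]='b': π[33]=4 (border 'abbb')
j=34 s[j]='b': π[34]=5 (border 'abbbb')
j=35 s[j]='b': k: 5→0; π[35]=0 (border '')
j=36 s[j]='a': π[36]=1 (border 'a')
j=37 s[j]='a': k: 1→0; π[37]=1 (border 'a')
j=38 s[j]='a': k: 1→0; π[38]=1 (border 'a')
j=39 s[j]='a': k: 1→0; π[39]=1 (border 'a')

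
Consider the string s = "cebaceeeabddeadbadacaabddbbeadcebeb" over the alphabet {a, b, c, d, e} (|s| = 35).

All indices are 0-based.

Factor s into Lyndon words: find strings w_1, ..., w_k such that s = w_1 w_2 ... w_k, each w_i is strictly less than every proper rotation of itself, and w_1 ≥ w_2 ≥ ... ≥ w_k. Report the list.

emit factor 1: 'ce' (i=0, period=2)
emit factor 2: 'b' (i=2, period=1)
emit factor 3: 'aceee' (i=3, period=5)
emit factor 4: 'abddeadbadac' (i=8, period=12)
emit factor 5: 'aabddbbeadcebeb' (i=20, period=15)

["ce", "b", "aceee", "abddeadbadac", "aabddbbeadcebeb"]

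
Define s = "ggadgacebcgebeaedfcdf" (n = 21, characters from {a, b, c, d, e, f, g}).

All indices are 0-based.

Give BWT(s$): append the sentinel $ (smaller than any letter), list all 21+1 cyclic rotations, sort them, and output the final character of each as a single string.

fggeeefabceabcgadddgc$

rank  rotation                last
    0  $ggadgacebcgebeaedfcdf  f
    1  acebcgebeaedfcdf$ggadg  g
    2  adgacebcgebeaedfcdf$gg  g
    3  aedfcdf$ggadgacebcgebe  e
    4  bcgebeaedfcdf$ggadgace  e
    5  beaedfcdf$ggadgacebcge  e
    6  cdf$ggadgacebcgebeaedf  f
    7  cebcgebeaedfcdf$ggadga  a
    8  cgebeaedfcdf$ggadgaceb  b
    9  df$ggadgacebcgebeaedfc  c
   10  dfcdf$ggadgacebcgebeae  e
   11  dgacebcgebeaedfcdf$gga  a
   12  eaedfcdf$ggadgacebcgeb  b
   13  ebcgebeaedfcdf$ggadgac  c
   14  ebeaedfcdf$ggadgacebcg  g
   15  edfcdf$ggadgacebcgebea  a
   16  f$ggadgacebcgebeaedfcd  d
   17  fcdf$ggadgacebcgebeaed  d
   18  gacebcgebeaedfcdf$ggad  d
   19  gadgacebcgebeaedfcdf$g  g
   20  gebeaedfcdf$ggadgacebc  c
   21  ggadgacebcgebeaedfcdf$  $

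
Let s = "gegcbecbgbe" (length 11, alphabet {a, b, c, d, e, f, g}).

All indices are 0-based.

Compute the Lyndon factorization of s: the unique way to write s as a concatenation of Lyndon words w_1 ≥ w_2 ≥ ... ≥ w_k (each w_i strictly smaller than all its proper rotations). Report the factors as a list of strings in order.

["g", "eg", "c", "becbg", "be"]

emit factor 1: 'g' (i=0, period=1)
emit factor 2: 'eg' (i=1, period=2)
emit factor 3: 'c' (i=3, period=1)
emit factor 4: 'becbg' (i=4, period=5)
emit factor 5: 'be' (i=9, period=2)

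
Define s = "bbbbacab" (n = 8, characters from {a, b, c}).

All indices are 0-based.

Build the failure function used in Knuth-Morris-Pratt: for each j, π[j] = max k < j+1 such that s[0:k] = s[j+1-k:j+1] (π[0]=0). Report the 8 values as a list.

[0, 1, 2, 3, 0, 0, 0, 1]

π[0] = 0
j=1 s[j]='b': π[1]=1 (border 'b')
j=2 s[j]='b': π[2]=2 (border 'bb')
j=3 s[j]='b': π[3]=3 (border 'bbb')
j=4 s[j]='a': k: 3→2→1→0; π[4]=0 (border '')
j=5 s[j]='c': π[5]=0 (border '')
j=6 s[j]='a': π[6]=0 (border '')
j=7 s[j]='b': π[7]=1 (border 'b')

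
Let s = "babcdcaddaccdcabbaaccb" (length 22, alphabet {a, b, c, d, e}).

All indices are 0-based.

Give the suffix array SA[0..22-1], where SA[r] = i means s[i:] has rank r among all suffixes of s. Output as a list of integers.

[17, 14, 1, 18, 9, 6, 21, 16, 0, 15, 2, 13, 5, 20, 19, 10, 11, 3, 8, 12, 4, 7]

rank | idx | suffix
   0 |  17 | aaccb
   1 |  14 | abbaaccb
   2 |   1 | abcdcaddaccdcabbaaccb
   3 |  18 | accb
   4 |   9 | accdcabbaaccb
   5 |   6 | addaccdcabbaaccb
   6 |  21 | b
   7 |  16 | baaccb
   8 |   0 | babcdcaddaccdcabbaaccb
   9 |  15 | bbaaccb
  10 |   2 | bcdcaddaccdcabbaaccb
  11 |  13 | cabbaaccb
  12 |   5 | caddaccdcabbaaccb
  13 |  20 | cb
  14 |  19 | ccb
  15 |  10 | ccdcabbaaccb
  16 |  11 | cdcabbaaccb
  17 |   3 | cdcaddaccdcabbaaccb
  18 |   8 | daccdcabbaaccb
  19 |  12 | dcabbaaccb
  20 |   4 | dcaddaccdcabbaaccb
  21 |   7 | ddaccdcabbaaccb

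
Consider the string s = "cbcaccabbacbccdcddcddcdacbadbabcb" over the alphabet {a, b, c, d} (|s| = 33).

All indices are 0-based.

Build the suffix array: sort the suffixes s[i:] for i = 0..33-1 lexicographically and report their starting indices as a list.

[6, 29, 23, 9, 3, 26, 32, 28, 8, 25, 7, 1, 30, 11, 5, 2, 31, 24, 0, 10, 4, 12, 21, 13, 18, 15, 22, 27, 20, 17, 14, 19, 16]

sorted suffixes:
  #0 SA[0]=6  'abbacbccdcddcddcdacbadbabcb'
  #1 SA[1]=29  'abcb'
  #2 SA[2]=23  'acbadbabcb'
  #3 SA[3]=9  'acbccdcddcddcdacbadbabcb'
  #4 SA[4]=3  'accabbacbccdcddcddcdacbadbabcb'
  #5 SA[5]=26  'adbabcb'
  #6 SA[6]=32  'b'
  #7 SA[7]=28  'babcb'
  #8 SA[8]=8  'bacbccdcddcddcdacbadbabcb'
  #9 SA[9]=25  'badbabcb'
  #10 SA[10]=7  'bbacbccdcddcddcdacbadbabcb'
  #11 SA[11]=1  'bcaccabbacbccdcddcddcdacbadbabcb'
  #12 SA[12]=30  'bcb'
  #13 SA[13]=11  'bccdcddcddcdacbadbabcb'
  #14 SA[14]=5  'cabbacbccdcddcddcdacbadbabcb'
  #15 SA[15]=2  'caccabbacbccdcddcddcdacbadbabcb'
  #16 SA[16]=31  'cb'
  #17 SA[17]=24  'cbadbabcb'
  #18 SA[18]=0  'cbcaccabbacbccdcddcddcdacbadbabcb'
  #19 SA[19]=10  'cbccdcddcddcdacbadbabcb'
  #20 SA[20]=4  'ccabbacbccdcddcddcdacbadbabcb'
  #21 SA[21]=12  'ccdcddcddcdacbadbabcb'
  #22 SA[22]=21  'cdacbadbabcb'
  #23 SA[23]=13  'cdcddcddcdacbadbabcb'
  #24 SA[24]=18  'cddcdacbadbabcb'
  #25 SA[25]=15  'cddcddcdacbadbabcb'
  #26 SA[26]=22  'dacbadbabcb'
  #27 SA[27]=27  'dbabcb'
  #28 SA[28]=20  'dcdacbadbabcb'
  #29 SA[29]=17  'dcddcdacbadbabcb'
  #30 SA[30]=14  'dcddcddcdacbadbabcb'
  #31 SA[31]=19  'ddcdacbadbabcb'
  #32 SA[32]=16  'ddcddcdacbadbabcb'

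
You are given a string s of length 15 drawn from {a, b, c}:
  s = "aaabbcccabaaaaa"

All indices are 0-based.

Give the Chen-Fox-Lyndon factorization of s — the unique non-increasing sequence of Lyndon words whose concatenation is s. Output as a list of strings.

emit factor 1: 'aaabbcccab' (i=0, period=10)
emit factor 2: 'a' (i=10, period=1)
emit factor 3: 'a' (i=11, period=1)
emit factor 4: 'a' (i=12, period=1)
emit factor 5: 'a' (i=13, period=1)
emit factor 6: 'a' (i=14, period=1)

["aaabbcccab", "a", "a", "a", "a", "a"]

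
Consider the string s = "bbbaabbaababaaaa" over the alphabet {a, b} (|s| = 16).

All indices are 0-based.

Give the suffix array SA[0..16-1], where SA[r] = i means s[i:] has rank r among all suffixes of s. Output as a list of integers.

[15, 14, 13, 12, 7, 3, 10, 8, 4, 11, 6, 2, 9, 5, 1, 0]

rank→(start, suffix):
  0 → (15, 'a')
  1 → (14, 'aa')
  2 → (13, 'aaa')
  3 → (12, 'aaaa')
  4 → (7, 'aababaaaa')
  5 → (3, 'aabbaababaaaa')
  6 → (10, 'abaaaa')
  7 → (8, 'ababaaaa')
  8 → (4, 'abbaababaaaa')
  9 → (11, 'baaaa')
  10 → (6, 'baababaaaa')
  11 → (2, 'baabbaababaaaa')
  12 → (9, 'babaaaa')
  13 → (5, 'bbaababaaaa')
  14 → (1, 'bbaabbaababaaaa')
  15 → (0, 'bbbaabbaababaaaa')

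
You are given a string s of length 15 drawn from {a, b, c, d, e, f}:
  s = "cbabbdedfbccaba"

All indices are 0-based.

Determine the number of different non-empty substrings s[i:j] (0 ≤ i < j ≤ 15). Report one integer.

109

rank | idx | suffix
   0 |  14 | a
   1 |  12 | aba
   2 |   2 | abbdedfbccaba
   3 |  13 | ba
   4 |   1 | babbdedfbccaba
   5 |   3 | bbdedfbccaba
   6 |   9 | bccaba
   7 |   4 | bdedfbccaba
   8 |  11 | caba
   9 |   0 | cbabbdedfbccaba
  10 |  10 | ccaba
  11 |   5 | dedfbccaba
  12 |   7 | dfbccaba
  13 |   6 | edfbccaba
  14 |   8 | fbccaba

SA = [14, 12, 2, 13, 1, 3, 9, 4, 11, 0, 10, 5, 7, 6, 8]
[i] adj suffixes → lcp
  [1] 14/12 → 1 ('a')
  [2] 12/2 → 2 ('ab')
  [3] 2/13 → 0 ('')
  [4] 13/1 → 2 ('ba')
  [5] 1/3 → 1 ('b')
  [6] 3/9 → 1 ('b')
  [7] 9/4 → 1 ('b')
  [8] 4/11 → 0 ('')
  [9] 11/0 → 1 ('c')
  [10] 0/10 → 1 ('c')
  [11] 10/5 → 0 ('')
  [12] 5/7 → 1 ('d')
  [13] 7/6 → 0 ('')
  [14] 6/8 → 0 ('')

n(n+1)/2 = 15·16/2 = 120
Σ LCP = 0 + 1 + 2 + 0 + 2 + 1 + 1 + 1 + 0 + 1 + 1 + 0 + 1 + 0 + 0 = 11
distinct = 120 − 11 = 109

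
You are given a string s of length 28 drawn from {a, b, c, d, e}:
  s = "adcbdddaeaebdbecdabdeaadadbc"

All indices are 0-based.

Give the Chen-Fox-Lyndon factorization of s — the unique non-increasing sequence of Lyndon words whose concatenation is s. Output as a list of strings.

["adcbdddaeaebdbecd", "abde", "aadadbc"]

emit factor 1: 'adcbdddaeaebdbecd' (i=0, period=17)
emit factor 2: 'abde' (i=17, period=4)
emit factor 3: 'aadadbc' (i=21, period=7)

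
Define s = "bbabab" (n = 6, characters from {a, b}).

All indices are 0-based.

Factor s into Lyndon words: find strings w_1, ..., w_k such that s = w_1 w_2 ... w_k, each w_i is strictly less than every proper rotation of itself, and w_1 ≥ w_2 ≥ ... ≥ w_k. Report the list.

emit factor 1: 'b' (i=0, period=1)
emit factor 2: 'b' (i=1, period=1)
emit factor 3: 'ab' (i=2, period=2)
emit factor 4: 'ab' (i=4, period=2)

["b", "b", "ab", "ab"]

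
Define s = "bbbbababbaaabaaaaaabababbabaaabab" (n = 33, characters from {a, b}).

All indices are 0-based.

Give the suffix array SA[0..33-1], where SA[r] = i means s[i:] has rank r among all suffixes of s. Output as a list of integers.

sorted suffixes:
  #0 SA[0]=13  'aaaaaabababbabaaabab'
  #1 SA[1]=14  'aaaaabababbabaaabab'
  #2 SA[2]=15  'aaaabababbabaaabab'
  #3 SA[3]=9  'aaabaaaaaabababbabaaabab'
  #4 SA[4]=27  'aaabab'
  #5 SA[5]=16  'aaabababbabaaabab'
  #6 SA[6]=10  'aabaaaaaabababbabaaabab'
  #7 SA[7]=28  'aabab'
  #8 SA[8]=17  'aabababbabaaabab'
  #9 SA[9]=31  'ab'
  #10 SA[10]=11  'abaaaaaabababbabaaabab'
  #11 SA[11]=25  'abaaabab'
  #12 SA[12]=29  'abab'
  #13 SA[13]=18  'abababbabaaabab'
  #14 SA[14]=4  'ababbaaabaaaaaabababbabaaabab'
  #15 SA[15]=20  'ababbabaaabab'
  #16 SA[16]=6  'abbaaabaaaaaabababbabaaabab'
  #17 SA[17]=22  'abbabaaabab'
  #18 SA[18]=32  'b'
  #19 SA[19]=12  'baaaaaabababbabaaabab'
  #20 SA[20]=8  'baaabaaaaaabababbabaaabab'
  #21 SA[21]=26  'baaabab'
  #22 SA[22]=30  'bab'
  #23 SA[23]=24  'babaaabab'
  #24 SA[24]=3  'bababbaaabaaaaaabababbabaaabab'
  #25 SA[25]=19  'bababbabaaabab'
  #26 SA[26]=5  'babbaaabaaaaaabababbabaaabab'
  #27 SA[27]=21  'babbabaaabab'
  #28 SA[28]=7  'bbaaabaaaaaabababbabaaabab'
  #29 SA[29]=23  'bbabaaabab'
  #30 SA[30]=2  'bbababbaaabaaaaaabababbabaaabab'
  #31 SA[31]=1  'bbbababbaaabaaaaaabababbabaaabab'
  #32 SA[32]=0  'bbbbababbaaabaaaaaabababbabaaabab'

[13, 14, 15, 9, 27, 16, 10, 28, 17, 31, 11, 25, 29, 18, 4, 20, 6, 22, 32, 12, 8, 26, 30, 24, 3, 19, 5, 21, 7, 23, 2, 1, 0]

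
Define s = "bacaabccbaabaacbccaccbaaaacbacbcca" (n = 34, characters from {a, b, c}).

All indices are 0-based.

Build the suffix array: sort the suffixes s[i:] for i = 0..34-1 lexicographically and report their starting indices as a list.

[33, 22, 23, 9, 3, 24, 12, 10, 4, 1, 25, 28, 13, 18, 21, 8, 11, 0, 27, 30, 15, 5, 32, 2, 17, 20, 7, 26, 29, 14, 31, 16, 19, 6]

rank | idx | suffix
   0 |  33 | a
   1 |  22 | aaaacbacbcca
   2 |  23 | aaacbacbcca
   3 |   9 | aabaacbccaccbaaaacbacbcca
   4 |   3 | aabccbaabaacbccaccbaaaacbacbcca
   5 |  24 | aacbacbcca
   6 |  12 | aacbccaccbaaaacbacbcca
   7 |  10 | abaacbccaccbaaaacbacbcca
   8 |   4 | abccbaabaacbccaccbaaaacbacbcca
   9 |   1 | acaabccbaabaacbccaccbaaaacbacbcca
  10 |  25 | acbacbcca
  11 |  28 | acbcca
  12 |  13 | acbccaccbaaaacbacbcca
  13 |  18 | accbaaaacbacbcca
  14 |  21 | baaaacbacbcca
  15 |   8 | baabaacbccaccbaaaacbacbcca
  16 |  11 | baacbccaccbaaaacbacbcca
  17 |   0 | bacaabccbaabaacbccaccbaaaacbacbcca
  18 |  27 | bacbcca
  19 |  30 | bcca
  20 |  15 | bccaccbaaaacbacbcca
  21 |   5 | bccbaabaacbccaccbaaaacbacbcca
  22 |  32 | ca
  23 |   2 | caabccbaabaacbccaccbaaaacbacbcca
  24 |  17 | caccbaaaacbacbcca
  25 |  20 | cbaaaacbacbcca
  26 |   7 | cbaabaacbccaccbaaaacbacbcca
  27 |  26 | cbacbcca
  28 |  29 | cbcca
  29 |  14 | cbccaccbaaaacbacbcca
  30 |  31 | cca
  31 |  16 | ccaccbaaaacbacbcca
  32 |  19 | ccbaaaacbacbcca
  33 |   6 | ccbaabaacbccaccbaaaacbacbcca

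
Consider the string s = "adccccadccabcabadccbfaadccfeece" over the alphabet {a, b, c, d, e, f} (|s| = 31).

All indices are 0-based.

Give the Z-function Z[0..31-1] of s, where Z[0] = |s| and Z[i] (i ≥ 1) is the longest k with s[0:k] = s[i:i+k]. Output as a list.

[31, 0, 0, 0, 0, 0, 4, 0, 0, 0, 1, 0, 0, 1, 0, 4, 0, 0, 0, 0, 0, 1, 4, 0, 0, 0, 0, 0, 0, 0, 0]

Z[0]=31
i=1: fresh scan; Z[1]=0
i=2: fresh scan; Z[2]=0
i=3: fresh scan; Z[3]=0
i=4: fresh scan; Z[4]=0
i=5: fresh scan; Z[5]=0
i=6: fresh scan; Z[6]=4 extend→box=[6,10)
i=7: min(r-i=3, Z[1]=0)=0; Z[7]=0
i=8: min(r-i=2, Z[2]=0)=0; Z[8]=0
i=9: min(r-i=1, Z[3]=0)=0; Z[9]=0
i=10: fresh scan; Z[10]=1 extend→box=[10,11)
i=11: fresh scan; Z[11]=0
i=12: fresh scan; Z[12]=0
i=13: fresh scan; Z[13]=1 extend→box=[13,14)
i=14: fresh scan; Z[14]=0
i=15: fresh scan; Z[15]=4 extend→box=[15,19)
i=16: min(r-i=3, Z[1]=0)=0; Z[16]=0
i=17: min(r-i=2, Z[2]=0)=0; Z[17]=0
i=18: min(r-i=1, Z[3]=0)=0; Z[18]=0
i=19: fresh scan; Z[19]=0
i=20: fresh scan; Z[20]=0
i=21: fresh scan; Z[21]=1 extend→box=[21,22)
i=22: fresh scan; Z[22]=4 extend→box=[22,26)
i=23: min(r-i=3, Z[1]=0)=0; Z[23]=0
i=24: min(r-i=2, Z[2]=0)=0; Z[24]=0
i=25: min(r-i=1, Z[3]=0)=0; Z[25]=0
i=26: fresh scan; Z[26]=0
i=27: fresh scan; Z[27]=0
i=28: fresh scan; Z[28]=0
i=29: fresh scan; Z[29]=0
i=30: fresh scan; Z[30]=0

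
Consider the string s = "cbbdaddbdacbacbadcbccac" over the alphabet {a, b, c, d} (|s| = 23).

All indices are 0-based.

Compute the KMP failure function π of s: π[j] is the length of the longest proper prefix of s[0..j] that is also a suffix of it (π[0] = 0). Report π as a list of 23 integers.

π[0] = 0
j=1 s[j]='b': π[1]=0 (border '')
j=2 s[j]='b': π[2]=0 (border '')
j=3 s[j]='d': π[3]=0 (border '')
j=4 s[j]='a': π[4]=0 (border '')
j=5 s[j]='d': π[5]=0 (border '')
j=6 s[j]='d': π[6]=0 (border '')
j=7 s[j]='b': π[7]=0 (border '')
j=8 s[j]='d': π[8]=0 (border '')
j=9 s[j]='a': π[9]=0 (border '')
j=10 s[j]='c': π[10]=1 (border 'c')
j=11 s[j]='b': π[11]=2 (border 'cb')
j=12 s[j]='a': k: 2→0; π[12]=0 (border '')
j=13 s[j]='c': π[13]=1 (border 'c')
j=14 s[j]='b': π[14]=2 (border 'cb')
j=15 s[j]='a': k: 2→0; π[15]=0 (border '')
j=16 s[j]='d': π[16]=0 (border '')
j=17 s[j]='c': π[17]=1 (border 'c')
j=18 s[j]='b': π[18]=2 (border 'cb')
j=19 s[j]='c': k: 2→0; π[19]=1 (border 'c')
j=20 s[j]='c': k: 1→0; π[20]=1 (border 'c')
j=21 s[j]='a': k: 1→0; π[21]=0 (border '')
j=22 s[j]='c': π[22]=1 (border 'c')

[0, 0, 0, 0, 0, 0, 0, 0, 0, 0, 1, 2, 0, 1, 2, 0, 0, 1, 2, 1, 1, 0, 1]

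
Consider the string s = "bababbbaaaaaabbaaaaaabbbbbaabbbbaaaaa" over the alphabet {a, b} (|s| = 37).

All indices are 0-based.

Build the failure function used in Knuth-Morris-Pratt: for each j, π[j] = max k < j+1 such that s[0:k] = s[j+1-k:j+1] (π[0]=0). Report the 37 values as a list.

[0, 0, 1, 2, 3, 1, 1, 2, 0, 0, 0, 0, 0, 1, 1, 2, 0, 0, 0, 0, 0, 1, 1, 1, 1, 1, 2, 0, 1, 1, 1, 1, 2, 0, 0, 0, 0]

π[0] = 0
j=1 s[j]='a': π[1]=0 (border '')
j=2 s[j]='b': π[2]=1 (border 'b')
j=3 s[j]='a': π[3]=2 (border 'ba')
j=4 s[j]='b': π[4]=3 (border 'bab')
j=5 s[j]='b': k: 3→1→0; π[5]=1 (border 'b')
j=6 s[j]='b': k: 1→0; π[6]=1 (border 'b')
j=7 s[j]='a': π[7]=2 (border 'ba')
j=8 s[j]='a': k: 2→0; π[8]=0 (border '')
j=9 s[j]='a': π[9]=0 (border '')
j=10 s[j]='a': π[10]=0 (border '')
j=11 s[j]='a': π[11]=0 (border '')
j=12 s[j]='a': π[12]=0 (border '')
j=13 s[j]='b': π[13]=1 (border 'b')
j=14 s[j]='b': k: 1→0; π[14]=1 (border 'b')
j=15 s[j]='a': π[15]=2 (border 'ba')
j=16 s[j]='a': k: 2→0; π[16]=0 (border '')
j=17 s[j]='a': π[17]=0 (border '')
j=18 s[j]='a': π[18]=0 (border '')
j=19 s[j]='a': π[19]=0 (border '')
j=20 s[j]='a': π[20]=0 (border '')
j=21 s[j]='b': π[21]=1 (border 'b')
j=22 s[j]='b': k: 1→0; π[22]=1 (border 'b')
j=23 s[j]='b': k: 1→0; π[23]=1 (border 'b')
j=24 s[j]='b': k: 1→0; π[24]=1 (border 'b')
j=25 s[j]='b': k: 1→0; π[25]=1 (border 'b')
j=26 s[j]='a': π[26]=2 (border 'ba')
j=27 s[j]='a': k: 2→0; π[27]=0 (border '')
j=28 s[j]='b': π[28]=1 (border 'b')
j=29 s[j]='b': k: 1→0; π[29]=1 (border 'b')
j=30 s[j]='b': k: 1→0; π[30]=1 (border 'b')
j=31 s[j]='b': k: 1→0; π[31]=1 (border 'b')
j=32 s[j]='a': π[32]=2 (border 'ba')
j=33 s[j]='a': k: 2→0; π[33]=0 (border '')
j=34 s[j]='a': π[34]=0 (border '')
j=35 s[j]='a': π[35]=0 (border '')
j=36 s[j]='a': π[36]=0 (border '')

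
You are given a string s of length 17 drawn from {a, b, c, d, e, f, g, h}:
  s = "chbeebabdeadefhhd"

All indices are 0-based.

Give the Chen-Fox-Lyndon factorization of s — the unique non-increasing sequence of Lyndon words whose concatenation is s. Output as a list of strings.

emit factor 1: 'ch' (i=0, period=2)
emit factor 2: 'bee' (i=2, period=3)
emit factor 3: 'b' (i=5, period=1)
emit factor 4: 'abdeadefhhd' (i=6, period=11)

["ch", "bee", "b", "abdeadefhhd"]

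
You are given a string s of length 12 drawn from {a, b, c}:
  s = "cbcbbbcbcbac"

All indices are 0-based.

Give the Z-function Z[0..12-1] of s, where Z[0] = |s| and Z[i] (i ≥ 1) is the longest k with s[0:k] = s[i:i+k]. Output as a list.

[12, 0, 2, 0, 0, 0, 4, 0, 2, 0, 0, 1]

Z[0]=12
i=1: outside box; Z[1]=0
i=2: outside box; Z[2]=2 grow→box=[2,4)
i=3: min(r-i=1, Z[1]=0)=0; Z[3]=0
i=4: outside box; Z[4]=0
i=5: outside box; Z[5]=0
i=6: outside box; Z[6]=4 grow→box=[6,10)
i=7: min(r-i=3, Z[1]=0)=0; Z[7]=0
i=8: min(r-i=2, Z[2]=2)=2; Z[8]=2
i=9: min(r-i=1, Z[3]=0)=0; Z[9]=0
i=10: outside box; Z[10]=0
i=11: outside box; Z[11]=1 grow→box=[11,12)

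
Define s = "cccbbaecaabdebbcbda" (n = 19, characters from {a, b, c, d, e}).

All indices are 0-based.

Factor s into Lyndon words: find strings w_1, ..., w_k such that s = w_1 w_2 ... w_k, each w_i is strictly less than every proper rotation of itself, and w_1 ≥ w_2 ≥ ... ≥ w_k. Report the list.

["c", "c", "c", "b", "b", "aec", "aabdebbcbd", "a"]

emit factor 1: 'c' (i=0, period=1)
emit factor 2: 'c' (i=1, period=1)
emit factor 3: 'c' (i=2, period=1)
emit factor 4: 'b' (i=3, period=1)
emit factor 5: 'b' (i=4, period=1)
emit factor 6: 'aec' (i=5, period=3)
emit factor 7: 'aabdebbcbd' (i=8, period=10)
emit factor 8: 'a' (i=18, period=1)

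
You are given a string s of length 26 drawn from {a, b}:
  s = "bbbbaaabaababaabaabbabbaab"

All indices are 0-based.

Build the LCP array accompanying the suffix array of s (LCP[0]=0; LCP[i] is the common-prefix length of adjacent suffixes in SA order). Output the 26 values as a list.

sorted suffixes:
  #0 SA[0]=4  'aaabaababaabaabbabbaab'
  #1 SA[1]=23  'aab'
  #2 SA[2]=5  'aabaababaabaabbabbaab'
  #3 SA[3]=13  'aabaabbabbaab'
  #4 SA[4]=8  'aababaabaabbabbaab'
  #5 SA[5]=16  'aabbabbaab'
  #6 SA[6]=24  'ab'
  #7 SA[7]=11  'abaabaabbabbaab'
  #8 SA[8]=6  'abaababaabaabbabbaab'
  #9 SA[9]=14  'abaabbabbaab'
  #10 SA[10]=9  'ababaabaabbabbaab'
  #11 SA[11]=20  'abbaab'
  #12 SA[12]=17  'abbabbaab'
  #13 SA[13]=25  'b'
  #14 SA[14]=3  'baaabaababaabaabbabbaab'
  #15 SA[15]=22  'baab'
  #16 SA[16]=12  'baabaabbabbaab'
  #17 SA[17]=7  'baababaabaabbabbaab'
  #18 SA[18]=15  'baabbabbaab'
  #19 SA[19]=10  'babaabaabbabbaab'
  #20 SA[20]=19  'babbaab'
  #21 SA[21]=2  'bbaaabaababaabaabbabbaab'
  #22 SA[22]=21  'bbaab'
  #23 SA[23]=18  'bbabbaab'
  #24 SA[24]=1  'bbbaaabaababaabaabbabbaab'
  #25 SA[25]=0  'bbbbaaabaababaabaabbabbaab'

SA = [4, 23, 5, 13, 8, 16, 24, 11, 6, 14, 9, 20, 17, 25, 3, 22, 12, 7, 15, 10, 19, 2, 21, 18, 1, 0]
rank  pair      lcp
   1  s[4:],s[23:]  2  'aa'
   2  s[23:],s[5:]  3  'aab'
   3  s[5:],s[13:]  6  'aabaab'
   4  s[13:],s[8:]  4  'aaba'
   5  s[8:],s[16:]  3  'aab'
   6  s[16:],s[24:]  1  'a'
   7  s[24:],s[11:]  2  'ab'
   8  s[11:],s[6:]  6  'abaaba'
   9  s[6:],s[14:]  5  'abaab'
  10  s[14:],s[9:]  3  'aba'
  11  s[9:],s[20:]  2  'ab'
  12  s[20:],s[17:]  4  'abba'
  13  s[17:],s[25:]  0  ''
  14  s[25:],s[3:]  1  'b'
  15  s[3:],s[22:]  3  'baa'
  16  s[22:],s[12:]  4  'baab'
  17  s[12:],s[7:]  5  'baaba'
  18  s[7:],s[15:]  4  'baab'
  19  s[15:],s[10:]  2  'ba'
  20  s[10:],s[19:]  3  'bab'
  21  s[19:],s[2:]  1  'b'
  22  s[2:],s[21:]  4  'bbaa'
  23  s[21:],s[18:]  3  'bba'
  24  s[18:],s[1:]  2  'bb'
  25  s[1:],s[0:]  3  'bbb'

[0, 2, 3, 6, 4, 3, 1, 2, 6, 5, 3, 2, 4, 0, 1, 3, 4, 5, 4, 2, 3, 1, 4, 3, 2, 3]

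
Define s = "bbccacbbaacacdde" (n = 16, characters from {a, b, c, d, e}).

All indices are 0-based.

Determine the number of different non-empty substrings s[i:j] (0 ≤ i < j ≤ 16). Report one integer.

120

rank→(start, suffix):
  0 → (8, 'aacacdde')
  1 → (9, 'acacdde')
  2 → (4, 'acbbaacacdde')
  3 → (11, 'acdde')
  4 → (7, 'baacacdde')
  5 → (6, 'bbaacacdde')
  6 → (0, 'bbccacbbaacacdde')
  7 → (1, 'bccacbbaacacdde')
  8 → (3, 'cacbbaacacdde')
  9 → (10, 'cacdde')
  10 → (5, 'cbbaacacdde')
  11 → (2, 'ccacbbaacacdde')
  12 → (12, 'cdde')
  13 → (13, 'dde')
  14 → (14, 'de')
  15 → (15, 'e')

SA = [8, 9, 4, 11, 7, 6, 0, 1, 3, 10, 5, 2, 12, 13, 14, 15]
i: (SA[i-1],SA[i]) lcp shared
  1: (8,9) 1 'a'
  2: (9,4) 2 'ac'
  3: (4,11) 2 'ac'
  4: (11,7) 0 ''
  5: (7,6) 1 'b'
  6: (6,0) 2 'bb'
  7: (0,1) 1 'b'
  8: (1,3) 0 ''
  9: (3,10) 3 'cac'
  10: (10,5) 1 'c'
  11: (5,2) 1 'c'
  12: (2,12) 1 'c'
  13: (12,13) 0 ''
  14: (13,14) 1 'd'
  15: (14,15) 0 ''

n(n+1)/2 = 16·17/2 = 136
Σ LCP = 0 + 1 + 2 + 2 + 0 + 1 + 2 + 1 + 0 + 3 + 1 + 1 + 1 + 0 + 1 + 0 = 16
distinct = 136 − 16 = 120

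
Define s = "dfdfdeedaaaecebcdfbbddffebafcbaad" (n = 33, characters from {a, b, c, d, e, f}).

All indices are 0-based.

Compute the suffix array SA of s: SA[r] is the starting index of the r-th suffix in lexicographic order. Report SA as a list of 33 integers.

rank→(start, suffix):
  0 → (8, 'aaaecebcdfbbddffebafcbaad')
  1 → (30, 'aad')
  2 → (9, 'aaecebcdfbbddffebafcbaad')
  3 → (31, 'ad')
  4 → (10, 'aecebcdfbbddffebafcbaad')
  5 → (26, 'afcbaad')
  6 → (29, 'baad')
  7 → (25, 'bafcbaad')
  8 → (18, 'bbddffebafcbaad')
  9 → (14, 'bcdfbbddffebafcbaad')
  10 → (19, 'bddffebafcbaad')
  11 → (28, 'cbaad')
  12 → (15, 'cdfbbddffebafcbaad')
  13 → (12, 'cebcdfbbddffebafcbaad')
  14 → (32, 'd')
  15 → (7, 'daaaecebcdfbbddffebafcbaad')
  16 → (20, 'ddffebafcbaad')
  17 → (4, 'deedaaaecebcdfbbddffebafcbaad')
  18 → (16, 'dfbbddffebafcbaad')
  19 → (2, 'dfdeedaaaecebcdfbbddffebafcbaad')
  20 → (0, 'dfdfdeedaaaecebcdfbbddffebafcbaad')
  21 → (21, 'dffebafcbaad')
  22 → (24, 'ebafcbaad')
  23 → (13, 'ebcdfbbddffebafcbaad')
  24 → (11, 'ecebcdfbbddffebafcbaad')
  25 → (6, 'edaaaecebcdfbbddffebafcbaad')
  26 → (5, 'eedaaaecebcdfbbddffebafcbaad')
  27 → (17, 'fbbddffebafcbaad')
  28 → (27, 'fcbaad')
  29 → (3, 'fdeedaaaecebcdfbbddffebafcbaad')
  30 → (1, 'fdfdeedaaaecebcdfbbddffebafcbaad')
  31 → (23, 'febafcbaad')
  32 → (22, 'ffebafcbaad')

[8, 30, 9, 31, 10, 26, 29, 25, 18, 14, 19, 28, 15, 12, 32, 7, 20, 4, 16, 2, 0, 21, 24, 13, 11, 6, 5, 17, 27, 3, 1, 23, 22]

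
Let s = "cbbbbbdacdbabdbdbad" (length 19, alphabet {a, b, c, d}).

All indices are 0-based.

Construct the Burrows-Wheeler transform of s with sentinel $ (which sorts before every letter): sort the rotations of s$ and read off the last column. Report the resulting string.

dbdbddcbbbbda$aabcbb

rank  rotation              last
    0  $cbbbbbdacdbabdbdbad  d
    1  abdbdbad$cbbbbbdacdb  b
    2  acdbabdbdbad$cbbbbbd  d
    3  ad$cbbbbbdacdbabdbdb  b
    4  babdbdbad$cbbbbbdacd  d
    5  bad$cbbbbbdacdbabdbd  d
    6  bbbbbdacdbabdbdbad$c  c
    7  bbbbdacdbabdbdbad$cb  b
    8  bbbdacdbabdbdbad$cbb  b
    9  bbdacdbabdbdbad$cbbb  b
   10  bdacdbabdbdbad$cbbbb  b
   11  bdbad$cbbbbbdacdbabd  d
   12  bdbdbad$cbbbbbdacdba  a
   13  cbbbbbdacdbabdbdbad$  $
   14  cdbabdbdbad$cbbbbbda  a
   15  d$cbbbbbdacdbabdbdba  a
   16  dacdbabdbdbad$cbbbbb  b
   17  dbabdbdbad$cbbbbbdac  c
   18  dbad$cbbbbbdacdbabdb  b
   19  dbdbad$cbbbbbdacdbab  b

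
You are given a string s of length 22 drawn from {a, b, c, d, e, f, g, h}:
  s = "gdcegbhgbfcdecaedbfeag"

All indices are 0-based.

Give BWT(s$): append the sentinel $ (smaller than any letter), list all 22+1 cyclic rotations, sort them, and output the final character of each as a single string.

gcegdgefdegcfdacbbahe$b

rank  rotation                 last
    0  $gdcegbhgbfcdecaedbfeag  g
    1  aedbfeag$gdcegbhgbfcdec  c
    2  ag$gdcegbhgbfcdecaedbfe  e
    3  bfcdecaedbfeag$gdcegbhg  g
    4  bfeag$gdcegbhgbfcdecaed  d
    5  bhgbfcdecaedbfeag$gdceg  g
    6  caedbfeag$gdcegbhgbfcde  e
    7  cdecaedbfeag$gdcegbhgbf  f
    8  cegbhgbfcdecaedbfeag$gd  d
    9  dbfeag$gdcegbhgbfcdecae  e
   10  dcegbhgbfcdecaedbfeag$g  g
   11  decaedbfeag$gdcegbhgbfc  c
   12  eag$gdcegbhgbfcdecaedbf  f
   13  ecaedbfeag$gdcegbhgbfcd  d
   14  edbfeag$gdcegbhgbfcdeca  a
   15  egbhgbfcdecaedbfeag$gdc  c
   16  fcdecaedbfeag$gdcegbhgb  b
   17  feag$gdcegbhgbfcdecaedb  b
   18  g$gdcegbhgbfcdecaedbfea  a
   19  gbfcdecaedbfeag$gdcegbh  h
   20  gbhgbfcdecaedbfeag$gdce  e
   21  gdcegbhgbfcdecaedbfeag$  $
   22  hgbfcdecaedbfeag$gdcegb  b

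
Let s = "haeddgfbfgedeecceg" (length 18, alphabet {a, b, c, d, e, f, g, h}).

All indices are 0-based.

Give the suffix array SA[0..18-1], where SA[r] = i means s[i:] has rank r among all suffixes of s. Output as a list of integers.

[1, 7, 14, 15, 3, 11, 4, 13, 2, 10, 12, 16, 6, 8, 17, 9, 5, 0]

sorted suffixes:
  #0 SA[0]=1  'aeddgfbfgedeecceg'
  #1 SA[1]=7  'bfgedeecceg'
  #2 SA[2]=14  'cceg'
  #3 SA[3]=15  'ceg'
  #4 SA[4]=3  'ddgfbfgedeecceg'
  #5 SA[5]=11  'deecceg'
  #6 SA[6]=4  'dgfbfgedeecceg'
  #7 SA[7]=13  'ecceg'
  #8 SA[8]=2  'eddgfbfgedeecceg'
  #9 SA[9]=10  'edeecceg'
  #10 SA[10]=12  'eecceg'
  #11 SA[11]=16  'eg'
  #12 SA[12]=6  'fbfgedeecceg'
  #13 SA[13]=8  'fgedeecceg'
  #14 SA[14]=17  'g'
  #15 SA[15]=9  'gedeecceg'
  #16 SA[16]=5  'gfbfgedeecceg'
  #17 SA[17]=0  'haeddgfbfgedeecceg'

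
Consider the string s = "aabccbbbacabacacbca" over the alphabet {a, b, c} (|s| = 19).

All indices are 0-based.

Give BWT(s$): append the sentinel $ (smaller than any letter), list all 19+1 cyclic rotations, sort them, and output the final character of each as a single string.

ac$cabbcbabccabaacab

rank  rotation              last
    0  $aabccbbbacabacacbca  a
    1  a$aabccbbbacabacacbc  c
    2  aabccbbbacabacacbca$  $
    3  abacacbca$aabccbbbac  c
    4  abccbbbacabacacbca$a  a
    5  acabacacbca$aabccbbb  b
    6  acacbca$aabccbbbacab  b
    7  acbca$aabccbbbacabac  c
    8  bacabacacbca$aabccbb  b
    9  bacacbca$aabccbbbaca  a
   10  bbacabacacbca$aabccb  b
   11  bbbacabacacbca$aabcc  c
   12  bca$aabccbbbacabacac  c
   13  bccbbbacabacacbca$aa  a
   14  ca$aabccbbbacabacacb  b
   15  cabacacbca$aabccbbba  a
   16  cacbca$aabccbbbacaba  a
   17  cbbbacabacacbca$aabc  c
   18  cbca$aabccbbbacabaca  a
   19  ccbbbacabacacbca$aab  b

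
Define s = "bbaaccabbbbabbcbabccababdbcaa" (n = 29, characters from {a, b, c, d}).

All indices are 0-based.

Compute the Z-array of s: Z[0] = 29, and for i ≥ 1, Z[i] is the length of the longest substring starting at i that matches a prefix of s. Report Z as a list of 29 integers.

Z[0]=29
i=1: i≥r, start 0; Z[1]=1 extend→box=[1,2)
i=2: i≥r, start 0; Z[2]=0
i=3: i≥r, start 0; Z[3]=0
i=4: i≥r, start 0; Z[4]=0
i=5: i≥r, start 0; Z[5]=0
i=6: i≥r, start 0; Z[6]=0
i=7: i≥r, start 0; Z[7]=2 extend→box=[7,9)
i=8: min(r-i=1, Z[1]=1)=1; Z[8]=2 extend→box=[8,10)
i=9: min(r-i=1, Z[1]=1)=1; Z[9]=3 extend→box=[9,12)
i=10: min(r-i=2, Z[1]=1)=1; Z[10]=1
i=11: min(r-i=1, Z[2]=0)=0; Z[11]=0
i=12: i≥r, start 0; Z[12]=2 extend→box=[12,14)
i=13: min(r-i=1, Z[1]=1)=1; Z[13]=1
i=14: i≥r, start 0; Z[14]=0
i=15: i≥r, start 0; Z[15]=1 extend→box=[15,16)
i=16: i≥r, start 0; Z[16]=0
i=17: i≥r, start 0; Z[17]=1 extend→box=[17,18)
i=18: i≥r, start 0; Z[18]=0
i=19: i≥r, start 0; Z[19]=0
i=20: i≥r, start 0; Z[20]=0
i=21: i≥r, start 0; Z[21]=1 extend→box=[21,22)
i=22: i≥r, start 0; Z[22]=0
i=23: i≥r, start 0; Z[23]=1 extend→box=[23,24)
i=24: i≥r, start 0; Z[24]=0
i=25: i≥r, start 0; Z[25]=1 extend→box=[25,26)
i=26: i≥r, start 0; Z[26]=0
i=27: i≥r, start 0; Z[27]=0
i=28: i≥r, start 0; Z[28]=0

[29, 1, 0, 0, 0, 0, 0, 2, 2, 3, 1, 0, 2, 1, 0, 1, 0, 1, 0, 0, 0, 1, 0, 1, 0, 1, 0, 0, 0]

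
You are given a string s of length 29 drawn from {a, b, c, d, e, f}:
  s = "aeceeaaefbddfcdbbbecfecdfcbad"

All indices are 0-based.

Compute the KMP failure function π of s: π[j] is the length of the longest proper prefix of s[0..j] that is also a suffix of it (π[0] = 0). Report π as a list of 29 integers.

[0, 0, 0, 0, 0, 1, 1, 2, 0, 0, 0, 0, 0, 0, 0, 0, 0, 0, 0, 0, 0, 0, 0, 0, 0, 0, 0, 1, 0]

π[0] = 0
j=1 s[j]='e': π[1]=0 (border '')
j=2 s[j]='c': π[2]=0 (border '')
j=3 s[j]='e': π[3]=0 (border '')
j=4 s[j]='e': π[4]=0 (border '')
j=5 s[j]='a': π[5]=1 (border 'a')
j=6 s[j]='a': k: 1→0; π[6]=1 (border 'a')
j=7 s[j]='e': π[7]=2 (border 'ae')
j=8 s[j]='f': k: 2→0; π[8]=0 (border '')
j=9 s[j]='b': π[9]=0 (border '')
j=10 s[j]='d': π[10]=0 (border '')
j=11 s[j]='d': π[11]=0 (border '')
j=12 s[j]='f': π[12]=0 (border '')
j=13 s[j]='c': π[13]=0 (border '')
j=14 s[j]='d': π[14]=0 (border '')
j=15 s[j]='b': π[15]=0 (border '')
j=16 s[j]='b': π[16]=0 (border '')
j=17 s[j]='b': π[17]=0 (border '')
j=18 s[j]='e': π[18]=0 (border '')
j=19 s[j]='c': π[19]=0 (border '')
j=20 s[j]='f': π[20]=0 (border '')
j=21 s[j]='e': π[21]=0 (border '')
j=22 s[j]='c': π[22]=0 (border '')
j=23 s[j]='d': π[23]=0 (border '')
j=24 s[j]='f': π[24]=0 (border '')
j=25 s[j]='c': π[25]=0 (border '')
j=26 s[j]='b': π[26]=0 (border '')
j=27 s[j]='a': π[27]=1 (border 'a')
j=28 s[j]='d': k: 1→0; π[28]=0 (border '')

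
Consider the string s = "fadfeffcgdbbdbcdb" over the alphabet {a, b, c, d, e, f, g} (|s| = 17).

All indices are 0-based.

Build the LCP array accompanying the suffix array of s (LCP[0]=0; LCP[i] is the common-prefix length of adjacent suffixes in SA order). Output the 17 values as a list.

sorted suffixes:
  #0 SA[0]=1  'adfeffcgdbbdbcdb'
  #1 SA[1]=16  'b'
  #2 SA[2]=10  'bbdbcdb'
  #3 SA[3]=13  'bcdb'
  #4 SA[4]=11  'bdbcdb'
  #5 SA[5]=14  'cdb'
  #6 SA[6]=7  'cgdbbdbcdb'
  #7 SA[7]=15  'db'
  #8 SA[8]=9  'dbbdbcdb'
  #9 SA[9]=12  'dbcdb'
  #10 SA[10]=2  'dfeffcgdbbdbcdb'
  #11 SA[11]=4  'effcgdbbdbcdb'
  #12 SA[12]=0  'fadfeffcgdbbdbcdb'
  #13 SA[13]=6  'fcgdbbdbcdb'
  #14 SA[14]=3  'feffcgdbbdbcdb'
  #15 SA[15]=5  'ffcgdbbdbcdb'
  #16 SA[16]=8  'gdbbdbcdb'

SA = [1, 16, 10, 13, 11, 14, 7, 15, 9, 12, 2, 4, 0, 6, 3, 5, 8]
i: (SA[i-1],SA[i]) lcp shared
  1: (1,16) 0 ''
  2: (16,10) 1 'b'
  3: (10,13) 1 'b'
  4: (13,11) 1 'b'
  5: (11,14) 0 ''
  6: (14,7) 1 'c'
  7: (7,15) 0 ''
  8: (15,9) 2 'db'
  9: (9,12) 2 'db'
  10: (12,2) 1 'd'
  11: (2,4) 0 ''
  12: (4,0) 0 ''
  13: (0,6) 1 'f'
  14: (6,3) 1 'f'
  15: (3,5) 1 'f'
  16: (5,8) 0 ''

[0, 0, 1, 1, 1, 0, 1, 0, 2, 2, 1, 0, 0, 1, 1, 1, 0]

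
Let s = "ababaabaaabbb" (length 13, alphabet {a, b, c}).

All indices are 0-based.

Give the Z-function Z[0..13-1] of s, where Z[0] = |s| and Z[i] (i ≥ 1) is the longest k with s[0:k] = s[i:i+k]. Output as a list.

[13, 0, 3, 0, 1, 3, 0, 1, 1, 2, 0, 0, 0]

Z[0]=13
i=1: outside box; Z[1]=0
i=2: outside box; Z[2]=3 grow→box=[2,5)
i=3: min(r-i=2, Z[1]=0)=0; Z[3]=0
i=4: min(r-i=1, Z[2]=3)=1; Z[4]=1
i=5: outside box; Z[5]=3 grow→box=[5,8)
i=6: min(r-i=2, Z[1]=0)=0; Z[6]=0
i=7: min(r-i=1, Z[2]=3)=1; Z[7]=1
i=8: outside box; Z[8]=1 grow→box=[8,9)
i=9: outside box; Z[9]=2 grow→box=[9,11)
i=10: min(r-i=1, Z[1]=0)=0; Z[10]=0
i=11: outside box; Z[11]=0
i=12: outside box; Z[12]=0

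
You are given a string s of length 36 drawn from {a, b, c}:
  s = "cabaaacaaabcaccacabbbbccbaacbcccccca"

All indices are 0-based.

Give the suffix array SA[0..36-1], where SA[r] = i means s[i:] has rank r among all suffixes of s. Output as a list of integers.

sorted suffixes:
  #0 SA[0]=35  'a'
  #1 SA[1]=7  'aaabcaccacabbbbccbaacbcccccca'
  #2 SA[2]=3  'aaacaaabcaccacabbbbccbaacbcccccca'
  #3 SA[3]=8  'aabcaccacabbbbccbaacbcccccca'
  #4 SA[4]=4  'aacaaabcaccacabbbbccbaacbcccccca'
  #5 SA[5]=25  'aacbcccccca'
  #6 SA[6]=1  'abaaacaaabcaccacabbbbccbaacbcccccca'
  #7 SA[7]=17  'abbbbccbaacbcccccca'
  #8 SA[8]=9  'abcaccacabbbbccbaacbcccccca'
  #9 SA[9]=5  'acaaabcaccacabbbbccbaacbcccccca'
  #10 SA[10]=15  'acabbbbccbaacbcccccca'
  #11 SA[11]=26  'acbcccccca'
  #12 SA[12]=12  'accacabbbbccbaacbcccccca'
  #13 SA[13]=2  'baaacaaabcaccacabbbbccbaacbcccccca'
  #14 SA[14]=24  'baacbcccccca'
  #15 SA[15]=18  'bbbbccbaacbcccccca'
  #16 SA[16]=19  'bbbccbaacbcccccca'
  #17 SA[17]=20  'bbccbaacbcccccca'
  #18 SA[18]=10  'bcaccacabbbbccbaacbcccccca'
  #19 SA[19]=21  'bccbaacbcccccca'
  #20 SA[20]=28  'bcccccca'
  #21 SA[21]=34  'ca'
  #22 SA[22]=6  'caaabcaccacabbbbccbaacbcccccca'
  #23 SA[23]=0  'cabaaacaaabcaccacabbbbccbaacbcccccca'
  #24 SA[24]=16  'cabbbbccbaacbcccccca'
  #25 SA[25]=14  'cacabbbbccbaacbcccccca'
  #26 SA[26]=11  'caccacabbbbccbaacbcccccca'
  #27 SA[27]=23  'cbaacbcccccca'
  #28 SA[28]=27  'cbcccccca'
  #29 SA[29]=33  'cca'
  #30 SA[30]=13  'ccacabbbbccbaacbcccccca'
  #31 SA[31]=22  'ccbaacbcccccca'
  #32 SA[32]=32  'ccca'
  #33 SA[33]=31  'cccca'
  #34 SA[34]=30  'ccccca'
  #35 SA[35]=29  'cccccca'

[35, 7, 3, 8, 4, 25, 1, 17, 9, 5, 15, 26, 12, 2, 24, 18, 19, 20, 10, 21, 28, 34, 6, 0, 16, 14, 11, 23, 27, 33, 13, 22, 32, 31, 30, 29]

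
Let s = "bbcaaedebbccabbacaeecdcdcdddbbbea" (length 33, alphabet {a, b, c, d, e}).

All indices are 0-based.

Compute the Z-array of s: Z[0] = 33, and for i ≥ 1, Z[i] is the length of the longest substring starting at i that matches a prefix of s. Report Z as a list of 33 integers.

[33, 1, 0, 0, 0, 0, 0, 0, 3, 1, 0, 0, 0, 2, 1, 0, 0, 0, 0, 0, 0, 0, 0, 0, 0, 0, 0, 0, 2, 2, 1, 0, 0]

Z[0]=33
i=1: i≥r, start 0; Z[1]=1 extend→box=[1,2)
i=2: i≥r, start 0; Z[2]=0
i=3: i≥r, start 0; Z[3]=0
i=4: i≥r, start 0; Z[4]=0
i=5: i≥r, start 0; Z[5]=0
i=6: i≥r, start 0; Z[6]=0
i=7: i≥r, start 0; Z[7]=0
i=8: i≥r, start 0; Z[8]=3 extend→box=[8,11)
i=9: min(r-i=2, Z[1]=1)=1; Z[9]=1
i=10: min(r-i=1, Z[2]=0)=0; Z[10]=0
i=11: i≥r, start 0; Z[11]=0
i=12: i≥r, start 0; Z[12]=0
i=13: i≥r, start 0; Z[13]=2 extend→box=[13,15)
i=14: min(r-i=1, Z[1]=1)=1; Z[14]=1
i=15: i≥r, start 0; Z[15]=0
i=16: i≥r, start 0; Z[16]=0
i=17: i≥r, start 0; Z[17]=0
i=18: i≥r, start 0; Z[18]=0
i=19: i≥r, start 0; Z[19]=0
i=20: i≥r, start 0; Z[20]=0
i=21: i≥r, start 0; Z[21]=0
i=22: i≥r, start 0; Z[22]=0
i=23: i≥r, start 0; Z[23]=0
i=24: i≥r, start 0; Z[24]=0
i=25: i≥r, start 0; Z[25]=0
i=26: i≥r, start 0; Z[26]=0
i=27: i≥r, start 0; Z[27]=0
i=28: i≥r, start 0; Z[28]=2 extend→box=[28,30)
i=29: min(r-i=1, Z[1]=1)=1; Z[29]=2 extend→box=[29,31)
i=30: min(r-i=1, Z[1]=1)=1; Z[30]=1
i=31: i≥r, start 0; Z[31]=0
i=32: i≥r, start 0; Z[32]=0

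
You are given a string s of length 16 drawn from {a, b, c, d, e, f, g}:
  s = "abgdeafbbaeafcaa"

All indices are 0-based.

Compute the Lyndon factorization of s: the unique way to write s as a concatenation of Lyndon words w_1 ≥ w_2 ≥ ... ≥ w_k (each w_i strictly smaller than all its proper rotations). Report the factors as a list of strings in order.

emit factor 1: 'abgdeafbbaeafc' (i=0, period=14)
emit factor 2: 'a' (i=14, period=1)
emit factor 3: 'a' (i=15, period=1)

["abgdeafbbaeafc", "a", "a"]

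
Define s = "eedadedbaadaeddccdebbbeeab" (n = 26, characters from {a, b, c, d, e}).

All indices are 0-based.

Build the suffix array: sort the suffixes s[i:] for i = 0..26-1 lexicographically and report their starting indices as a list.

[8, 24, 9, 3, 11, 25, 7, 19, 20, 21, 15, 16, 2, 10, 6, 14, 13, 17, 4, 23, 18, 1, 5, 12, 22, 0]

sorted suffixes:
  #0 SA[0]=8  'aadaeddccdebbbeeab'
  #1 SA[1]=24  'ab'
  #2 SA[2]=9  'adaeddccdebbbeeab'
  #3 SA[3]=3  'adedbaadaeddccdebbbeeab'
  #4 SA[4]=11  'aeddccdebbbeeab'
  #5 SA[5]=25  'b'
  #6 SA[6]=7  'baadaeddccdebbbeeab'
  #7 SA[7]=19  'bbbeeab'
  #8 SA[8]=20  'bbeeab'
  #9 SA[9]=21  'beeab'
  #10 SA[10]=15  'ccdebbbeeab'
  #11 SA[11]=16  'cdebbbeeab'
  #12 SA[12]=2  'dadedbaadaeddccdebbbeeab'
  #13 SA[13]=10  'daeddccdebbbeeab'
  #14 SA[14]=6  'dbaadaeddccdebbbeeab'
  #15 SA[15]=14  'dccdebbbeeab'
  #16 SA[16]=13  'ddccdebbbeeab'
  #17 SA[17]=17  'debbbeeab'
  #18 SA[18]=4  'dedbaadaeddccdebbbeeab'
  #19 SA[19]=23  'eab'
  #20 SA[20]=18  'ebbbeeab'
  #21 SA[21]=1  'edadedbaadaeddccdebbbeeab'
  #22 SA[22]=5  'edbaadaeddccdebbbeeab'
  #23 SA[23]=12  'eddccdebbbeeab'
  #24 SA[24]=22  'eeab'
  #25 SA[25]=0  'eedadedbaadaeddccdebbbeeab'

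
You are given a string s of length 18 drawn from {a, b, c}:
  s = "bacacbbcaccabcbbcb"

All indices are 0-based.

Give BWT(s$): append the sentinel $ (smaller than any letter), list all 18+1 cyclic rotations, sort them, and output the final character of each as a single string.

bcbccc$ccbbacabbaba

rank  rotation             last
    0  $bacacbbcaccabcbbcb  b
    1  abcbbcb$bacacbbcacc  c
    2  acacbbcaccabcbbcb$b  b
    3  acbbcaccabcbbcb$bac  c
    4  accabcbbcb$bacacbbc  c
    5  b$bacacbbcaccabcbbc  c
    6  bacacbbcaccabcbbcb$  $
    7  bbcaccabcbbcb$bacac  c
    8  bbcb$bacacbbcaccabc  c
    9  bcaccabcbbcb$bacacb  b
   10  bcb$bacacbbcaccabcb  b
   11  bcbbcb$bacacbbcacca  a
   12  cabcbbcb$bacacbbcac  c
   13  cacbbcaccabcbbcb$ba  a
   14  caccabcbbcb$bacacbb  b
   15  cb$bacacbbcaccabcbb  b
   16  cbbcaccabcbbcb$baca  a
   17  cbbcb$bacacbbcaccab  b
   18  ccabcbbcb$bacacbbca  a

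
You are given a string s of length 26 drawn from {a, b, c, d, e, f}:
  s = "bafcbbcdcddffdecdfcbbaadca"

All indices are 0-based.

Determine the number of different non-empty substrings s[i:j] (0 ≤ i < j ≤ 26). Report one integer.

320

rank | idx | suffix
   0 |  25 | a
   1 |  21 | aadca
   2 |  22 | adca
   3 |   1 | afcbbcdcddffdecdfcbbaadca
   4 |  20 | baadca
   5 |   0 | bafcbbcdcddffdecdfcbbaadca
   6 |  19 | bbaadca
   7 |   4 | bbcdcddffdecdfcbbaadca
   8 |   5 | bcdcddffdecdfcbbaadca
   9 |  24 | ca
  10 |  18 | cbbaadca
  11 |   3 | cbbcdcddffdecdfcbbaadca
  12 |   6 | cdcddffdecdfcbbaadca
  13 |   8 | cddffdecdfcbbaadca
  14 |  15 | cdfcbbaadca
  15 |  23 | dca
  16 |   7 | dcddffdecdfcbbaadca
  17 |   9 | ddffdecdfcbbaadca
  18 |  13 | decdfcbbaadca
  19 |  16 | dfcbbaadca
  20 |  10 | dffdecdfcbbaadca
  21 |  14 | ecdfcbbaadca
  22 |  17 | fcbbaadca
  23 |   2 | fcbbcdcddffdecdfcbbaadca
  24 |  12 | fdecdfcbbaadca
  25 |  11 | ffdecdfcbbaadca

SA = [25, 21, 22, 1, 20, 0, 19, 4, 5, 24, 18, 3, 6, 8, 15, 23, 7, 9, 13, 16, 10, 14, 17, 2, 12, 11]
[i] adj suffixes → lcp
  [1] 25/21 → 1 ('a')
  [2] 21/22 → 1 ('a')
  [3] 22/1 → 1 ('a')
  [4] 1/20 → 0 ('')
  [5] 20/0 → 2 ('ba')
  [6] 0/19 → 1 ('b')
  [7] 19/4 → 2 ('bb')
  [8] 4/5 → 1 ('b')
  [9] 5/24 → 0 ('')
  [10] 24/18 → 1 ('c')
  [11] 18/3 → 3 ('cbb')
  [12] 3/6 → 1 ('c')
  [13] 6/8 → 2 ('cd')
  [14] 8/15 → 2 ('cd')
  [15] 15/23 → 0 ('')
  [16] 23/7 → 2 ('dc')
  [17] 7/9 → 1 ('d')
  [18] 9/13 → 1 ('d')
  [19] 13/16 → 1 ('d')
  [20] 16/10 → 2 ('df')
  [21] 10/14 → 0 ('')
  [22] 14/17 → 0 ('')
  [23] 17/2 → 4 ('fcbb')
  [24] 2/12 → 1 ('f')
  [25] 12/11 → 1 ('f')

n(n+1)/2 = 26·27/2 = 351
Σ LCP = 0 + 1 + 1 + 1 + 0 + 2 + 1 + 2 + 1 + 0 + 1 + 3 + 1 + 2 + 2 + 0 + 2 + 1 + 1 + 1 + 2 + 0 + 0 + 4 + 1 + 1 = 31
distinct = 351 − 31 = 320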